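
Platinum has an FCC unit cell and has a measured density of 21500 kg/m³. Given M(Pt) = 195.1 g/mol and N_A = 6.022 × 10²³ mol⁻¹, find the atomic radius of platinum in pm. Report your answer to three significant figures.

For an FCC cell (Z = 4), a³ = Z·M/(N_A·ρ) = 4 × 195.1 / (6.022 × 10²³ × 21.50) = 6.028 × 10^-23 cm³, so a = 3.921 × 10^-8 cm = 392.1 pm.
Atoms touch along the face diagonal, so √2·a = 4r, so r = 0.3536 × a = 139 pm.

139 pm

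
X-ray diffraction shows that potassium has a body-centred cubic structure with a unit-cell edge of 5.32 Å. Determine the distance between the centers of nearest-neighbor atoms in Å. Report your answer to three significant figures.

4.61 Å

In a BCC structure, atoms touch along the body diagonal, so √3·a = 4r; the nearest-neighbor distance equals 2r = 0.8660·a.
d = 0.8660 × 5.32 = 4.61 Å.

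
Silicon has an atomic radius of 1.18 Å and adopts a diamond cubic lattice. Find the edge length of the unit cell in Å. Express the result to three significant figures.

In a diamond cubic lattice, nearest neighbors lie along the body diagonal with √3·a = 8r.
a = 8r/√3 = 8 × 1.18 / 1.7321 = 5.45 Å.

5.45 Å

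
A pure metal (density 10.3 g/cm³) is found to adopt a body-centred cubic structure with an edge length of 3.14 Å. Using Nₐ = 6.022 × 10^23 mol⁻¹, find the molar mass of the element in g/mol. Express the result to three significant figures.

96.0 g/mol

A BCC cell has Z = 2 atoms; a = 3.140 × 10^-8 cm.
M = ρ·N_A·a³/Z = 10.3 × 6.022 × 10²³ × 3.096 × 10^-23 / 2 = 96.0 g/mol.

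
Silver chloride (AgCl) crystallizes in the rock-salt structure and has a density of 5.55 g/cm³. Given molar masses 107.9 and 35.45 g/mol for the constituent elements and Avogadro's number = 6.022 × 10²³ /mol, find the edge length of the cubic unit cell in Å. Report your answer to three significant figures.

5.56 Å

M(AgCl) = 143.35 g/mol; Z = 4 formula units per cell.
a³ = Z·M/(N_A·ρ) = 4 × 143.35 / (6.022 × 10²³ × 5.55) = 1.716 × 10^-22 cm³, so a = 5.557 × 10^-8 cm = 5.56 Å.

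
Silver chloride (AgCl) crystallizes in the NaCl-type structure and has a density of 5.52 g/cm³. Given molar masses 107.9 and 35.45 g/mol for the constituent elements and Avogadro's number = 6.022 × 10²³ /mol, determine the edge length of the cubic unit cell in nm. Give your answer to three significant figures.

0.557 nm

M(AgCl) = 143.35 g/mol; Z = 4 formula units per cell.
a³ = Z·M/(N_A·ρ) = 4 × 143.35 / (6.022 × 10²³ × 5.52) = 1.725 × 10^-22 cm³, so a = 5.567 × 10^-8 cm = 0.557 nm.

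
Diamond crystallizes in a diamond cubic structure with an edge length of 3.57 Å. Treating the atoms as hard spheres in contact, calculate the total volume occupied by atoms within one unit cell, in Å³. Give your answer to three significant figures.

15.5 Å³

In a diamond cubic lattice nearest neighbors lie along the body diagonal with √3·a = 8r, so r = 0.2165a = 0.7729 Å.
V_atoms = Z × (4/3)πr³ = 8 × (4/3)π × (0.7729)³ = 15.5 Å³.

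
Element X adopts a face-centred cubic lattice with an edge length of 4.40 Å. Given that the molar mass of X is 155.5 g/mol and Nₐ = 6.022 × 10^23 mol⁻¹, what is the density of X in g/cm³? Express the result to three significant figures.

An FCC unit cell contains Z = 4 atoms.
Cell volume: a³ = (4.40 Å)³ = (4.400 × 10^-8 cm)³ = 8.518 × 10^-23 cm³.
ρ = Z·M/(N_A·a³) = 4 × 155.5 / (6.022 × 10²³ × 8.518 × 10^-23) = 12.13 g/cm³.

12.1 g/cm³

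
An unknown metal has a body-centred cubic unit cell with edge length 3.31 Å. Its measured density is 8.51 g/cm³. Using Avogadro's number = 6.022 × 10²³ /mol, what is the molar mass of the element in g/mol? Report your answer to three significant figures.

92.9 g/mol

A BCC cell has Z = 2 atoms; a = 3.310 × 10^-8 cm.
M = ρ·N_A·a³/Z = 8.51 × 6.022 × 10²³ × 3.626 × 10^-23 / 2 = 92.9 g/mol.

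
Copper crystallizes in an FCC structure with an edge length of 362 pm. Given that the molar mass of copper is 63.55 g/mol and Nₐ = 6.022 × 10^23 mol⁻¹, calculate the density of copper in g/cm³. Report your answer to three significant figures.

8.90 g/cm³

An FCC unit cell contains Z = 4 atoms.
Cell volume: a³ = (362 pm)³ = (3.620 × 10^-8 cm)³ = 4.744 × 10^-23 cm³.
ρ = Z·M/(N_A·a³) = 4 × 63.55 / (6.022 × 10²³ × 4.744 × 10^-23) = 8.898 g/cm³.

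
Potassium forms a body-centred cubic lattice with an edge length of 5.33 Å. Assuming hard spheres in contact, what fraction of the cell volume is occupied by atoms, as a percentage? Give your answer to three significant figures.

68.0%

In a BCC lattice atoms touch along the body diagonal, so √3·a = 4r, so r = 0.4330a = 2.308 Å.
Packing fraction = Z·(4/3)πr³ / a³ = 2 × (4/3)π × (2.308)³ / (5.33)³ = 0.6802 = 68.0%.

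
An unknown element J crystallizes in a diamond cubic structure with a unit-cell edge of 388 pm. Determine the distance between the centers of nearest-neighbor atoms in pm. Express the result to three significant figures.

In a diamond cubic structure, nearest neighbors lie along the body diagonal with √3·a = 8r; the nearest-neighbor distance equals 2r = 0.4330·a.
d = 0.4330 × 388 = 168 pm.

168 pm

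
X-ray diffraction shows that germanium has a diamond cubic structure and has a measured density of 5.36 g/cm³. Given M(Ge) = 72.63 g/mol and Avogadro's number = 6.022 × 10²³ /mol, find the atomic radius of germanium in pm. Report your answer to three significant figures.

For a diamond cubic cell (Z = 8), a³ = Z·M/(N_A·ρ) = 8 × 72.63 / (6.022 × 10²³ × 5.360) = 1.800 × 10^-22 cm³, so a = 5.646 × 10^-8 cm = 564.6 pm.
Nearest neighbors lie along the body diagonal with √3·a = 8r, so r = 0.2165 × a = 122 pm.

122 pm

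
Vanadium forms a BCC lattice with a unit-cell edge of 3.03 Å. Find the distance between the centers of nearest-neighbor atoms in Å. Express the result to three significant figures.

In a BCC structure, atoms touch along the body diagonal, so √3·a = 4r; the nearest-neighbor distance equals 2r = 0.8660·a.
d = 0.8660 × 3.03 = 2.62 Å.

2.62 Å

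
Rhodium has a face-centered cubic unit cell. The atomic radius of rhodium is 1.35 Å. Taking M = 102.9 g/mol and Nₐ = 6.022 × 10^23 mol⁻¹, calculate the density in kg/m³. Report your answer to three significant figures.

In an FCC lattice, atoms touch along the face diagonal, so √2·a = 4r, giving a = 3.818 Å = 3.818 × 10^-8 cm.
With Z = 4, ρ = Z·M/(N_A·a³) = 4 × 102.9 / (6.022 × 10²³ × 5.567 × 10^-23) = 12.28 g/cm³ = 12300 kg/m³.

12300 kg/m³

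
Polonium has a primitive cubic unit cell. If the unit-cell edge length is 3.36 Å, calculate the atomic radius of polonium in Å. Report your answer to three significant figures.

In a simple cubic lattice, atoms touch along the cell edge, so a = 2r.
r = a/2 = 3.36/2 = 1.68 Å.

1.68 Å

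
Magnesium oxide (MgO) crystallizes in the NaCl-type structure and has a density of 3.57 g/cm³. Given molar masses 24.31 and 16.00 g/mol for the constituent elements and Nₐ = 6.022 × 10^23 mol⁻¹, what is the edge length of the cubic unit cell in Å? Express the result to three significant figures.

M(MgO) = 40.31 g/mol; Z = 4 formula units per cell.
a³ = Z·M/(N_A·ρ) = 4 × 40.31 / (6.022 × 10²³ × 3.57) = 7.500 × 10^-23 cm³, so a = 4.217 × 10^-8 cm = 4.22 Å.

4.22 Å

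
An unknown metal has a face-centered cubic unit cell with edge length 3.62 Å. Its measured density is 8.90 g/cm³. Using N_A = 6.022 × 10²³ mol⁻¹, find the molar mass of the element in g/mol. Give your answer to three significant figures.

An FCC cell has Z = 4 atoms; a = 3.620 × 10^-8 cm.
M = ρ·N_A·a³/Z = 8.90 × 6.022 × 10²³ × 4.744 × 10^-23 / 4 = 63.6 g/mol.

63.6 g/mol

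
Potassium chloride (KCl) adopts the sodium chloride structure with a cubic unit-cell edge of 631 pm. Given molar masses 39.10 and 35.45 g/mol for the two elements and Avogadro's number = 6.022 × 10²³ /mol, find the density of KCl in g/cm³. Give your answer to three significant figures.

1.97 g/cm³

The sodium chloride structure contains Z = 4 formula units per cell; M(KCl) = 39.10 + 35.45 = 74.55 g/mol.
a³ = (6.310 × 10^-8 cm)³ = 2.512 × 10^-22 cm³.
ρ = 4 × 74.55 / (6.022 × 10²³ × 2.512 × 10^-22) = 1.971 g/cm³.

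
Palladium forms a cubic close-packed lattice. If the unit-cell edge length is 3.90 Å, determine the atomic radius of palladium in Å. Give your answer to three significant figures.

In an FCC lattice, atoms touch along the face diagonal, so √2·a = 4r.
r = √2·a/4 = 1.4142 × 3.90 / 4 = 1.38 Å.

1.38 Å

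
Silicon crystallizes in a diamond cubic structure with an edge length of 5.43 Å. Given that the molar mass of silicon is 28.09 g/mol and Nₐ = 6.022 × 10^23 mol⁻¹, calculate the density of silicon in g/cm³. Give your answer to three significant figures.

A diamond cubic unit cell contains Z = 8 atoms.
Cell volume: a³ = (5.43 Å)³ = (5.430 × 10^-8 cm)³ = 1.601 × 10^-22 cm³.
ρ = Z·M/(N_A·a³) = 8 × 28.09 / (6.022 × 10²³ × 1.601 × 10^-22) = 2.331 g/cm³.

2.33 g/cm³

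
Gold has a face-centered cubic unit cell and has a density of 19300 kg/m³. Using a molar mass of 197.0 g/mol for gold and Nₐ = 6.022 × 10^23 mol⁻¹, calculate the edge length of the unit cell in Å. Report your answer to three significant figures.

With Z = 4 atoms per FCC cell, a³ = Z·M/(N_A·ρ) = 4 × 197.0 / (6.022 × 10²³ × 19.30 g/cm³) = 6.780 × 10^-23 cm³.
a = (6.780 × 10^-23)^(1/3) = 4.078 × 10^-8 cm = 4.08 Å.

4.08 Å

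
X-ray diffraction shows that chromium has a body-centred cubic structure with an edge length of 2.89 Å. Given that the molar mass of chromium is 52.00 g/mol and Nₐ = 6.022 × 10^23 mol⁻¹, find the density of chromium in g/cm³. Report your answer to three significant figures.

A BCC unit cell contains Z = 2 atoms.
Cell volume: a³ = (2.89 Å)³ = (2.890 × 10^-8 cm)³ = 2.414 × 10^-23 cm³.
ρ = Z·M/(N_A·a³) = 2 × 52.00 / (6.022 × 10²³ × 2.414 × 10^-23) = 7.155 g/cm³.

7.15 g/cm³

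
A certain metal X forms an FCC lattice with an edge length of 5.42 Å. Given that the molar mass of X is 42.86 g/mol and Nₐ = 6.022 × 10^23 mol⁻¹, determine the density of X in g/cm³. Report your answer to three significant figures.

1.79 g/cm³

An FCC unit cell contains Z = 4 atoms.
Cell volume: a³ = (5.42 Å)³ = (5.420 × 10^-8 cm)³ = 1.592 × 10^-22 cm³.
ρ = Z·M/(N_A·a³) = 4 × 42.86 / (6.022 × 10²³ × 1.592 × 10^-22) = 1.788 g/cm³.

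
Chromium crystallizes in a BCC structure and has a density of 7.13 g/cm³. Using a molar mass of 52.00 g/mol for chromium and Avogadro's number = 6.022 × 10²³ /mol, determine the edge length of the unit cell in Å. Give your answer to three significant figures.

2.89 Å

With Z = 2 atoms per BCC cell, a³ = Z·M/(N_A·ρ) = 2 × 52.00 / (6.022 × 10²³ × 7.130 g/cm³) = 2.422 × 10^-23 cm³.
a = (2.422 × 10^-23)^(1/3) = 2.893 × 10^-8 cm = 2.89 Å.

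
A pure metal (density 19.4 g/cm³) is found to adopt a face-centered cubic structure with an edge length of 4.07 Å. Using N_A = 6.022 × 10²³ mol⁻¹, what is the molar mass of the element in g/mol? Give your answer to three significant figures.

An FCC cell has Z = 4 atoms; a = 4.070 × 10^-8 cm.
M = ρ·N_A·a³/Z = 19.4 × 6.022 × 10²³ × 6.742 × 10^-23 / 4 = 197 g/mol.

197 g/mol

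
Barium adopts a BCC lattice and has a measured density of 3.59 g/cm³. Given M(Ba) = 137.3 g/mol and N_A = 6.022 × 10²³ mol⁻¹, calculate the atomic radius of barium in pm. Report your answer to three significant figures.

218 pm

For a BCC cell (Z = 2), a³ = Z·M/(N_A·ρ) = 2 × 137.3 / (6.022 × 10²³ × 3.590) = 1.270 × 10^-22 cm³, so a = 5.027 × 10^-8 cm = 502.7 pm.
Atoms touch along the body diagonal, so √3·a = 4r, so r = 0.4330 × a = 218 pm.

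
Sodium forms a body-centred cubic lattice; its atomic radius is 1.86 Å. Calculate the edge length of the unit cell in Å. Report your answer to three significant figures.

4.30 Å

In a BCC lattice, atoms touch along the body diagonal, so √3·a = 4r.
a = 4r/√3 = 4 × 1.86 / 1.7321 = 4.30 Å.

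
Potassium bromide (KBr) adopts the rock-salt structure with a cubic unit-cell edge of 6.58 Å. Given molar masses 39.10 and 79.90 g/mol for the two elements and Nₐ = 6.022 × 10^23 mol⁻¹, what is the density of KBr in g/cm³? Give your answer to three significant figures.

The rock-salt structure contains Z = 4 formula units per cell; M(KBr) = 39.10 + 79.90 = 119.0 g/mol.
a³ = (6.580 × 10^-8 cm)³ = 2.849 × 10^-22 cm³.
ρ = 4 × 119.0 / (6.022 × 10²³ × 2.849 × 10^-22) = 2.775 g/cm³.

2.77 g/cm³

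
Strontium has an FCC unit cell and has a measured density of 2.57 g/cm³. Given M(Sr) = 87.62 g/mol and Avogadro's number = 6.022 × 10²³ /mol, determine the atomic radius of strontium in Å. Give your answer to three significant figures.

For an FCC cell (Z = 4), a³ = Z·M/(N_A·ρ) = 4 × 87.62 / (6.022 × 10²³ × 2.570) = 2.265 × 10^-22 cm³, so a = 6.095 × 10^-8 cm = 6.095 Å.
Atoms touch along the face diagonal, so √2·a = 4r, so r = 0.3536 × a = 2.16 Å.

2.16 Å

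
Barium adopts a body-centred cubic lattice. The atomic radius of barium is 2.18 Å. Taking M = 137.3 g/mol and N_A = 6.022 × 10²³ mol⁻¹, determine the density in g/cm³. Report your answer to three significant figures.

3.57 g/cm³

In a BCC lattice, atoms touch along the body diagonal, so √3·a = 4r, giving a = 5.034 Å = 5.034 × 10^-8 cm.
With Z = 2, ρ = Z·M/(N_A·a³) = 2 × 137.3 / (6.022 × 10²³ × 1.276 × 10^-22) = 3.573 g/cm³.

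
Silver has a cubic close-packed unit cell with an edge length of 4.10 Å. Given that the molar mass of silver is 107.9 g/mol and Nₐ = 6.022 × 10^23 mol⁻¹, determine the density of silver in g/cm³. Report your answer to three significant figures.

10.4 g/cm³

An FCC unit cell contains Z = 4 atoms.
Cell volume: a³ = (4.10 Å)³ = (4.100 × 10^-8 cm)³ = 6.892 × 10^-23 cm³.
ρ = Z·M/(N_A·a³) = 4 × 107.9 / (6.022 × 10²³ × 6.892 × 10^-23) = 10.40 g/cm³.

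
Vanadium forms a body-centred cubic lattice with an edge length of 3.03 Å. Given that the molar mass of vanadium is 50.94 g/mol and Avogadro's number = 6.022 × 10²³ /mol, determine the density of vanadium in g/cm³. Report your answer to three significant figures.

A BCC unit cell contains Z = 2 atoms.
Cell volume: a³ = (3.03 Å)³ = (3.030 × 10^-8 cm)³ = 2.782 × 10^-23 cm³.
ρ = Z·M/(N_A·a³) = 2 × 50.94 / (6.022 × 10²³ × 2.782 × 10^-23) = 6.082 g/cm³.

6.08 g/cm³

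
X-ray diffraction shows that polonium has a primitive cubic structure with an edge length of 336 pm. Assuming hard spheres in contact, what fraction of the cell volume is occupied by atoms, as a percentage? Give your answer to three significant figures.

In a simple cubic lattice atoms touch along the cell edge, so a = 2r, so r = 0.5000a = 168.0 pm.
Packing fraction = Z·(4/3)πr³ / a³ = 1 × (4/3)π × (168.0)³ / (336)³ = 0.5236 = 52.4%.

52.4%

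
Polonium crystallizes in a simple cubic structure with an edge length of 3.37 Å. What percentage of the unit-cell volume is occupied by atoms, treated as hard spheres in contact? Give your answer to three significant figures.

In a simple cubic lattice atoms touch along the cell edge, so a = 2r, so r = 0.5000a = 1.685 Å.
Packing fraction = Z·(4/3)πr³ / a³ = 1 × (4/3)π × (1.685)³ / (3.37)³ = 0.5236 = 52.4%.

52.4%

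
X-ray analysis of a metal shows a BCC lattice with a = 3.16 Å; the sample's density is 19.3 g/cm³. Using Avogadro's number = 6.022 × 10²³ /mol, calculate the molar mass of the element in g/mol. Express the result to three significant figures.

A BCC cell has Z = 2 atoms; a = 3.160 × 10^-8 cm.
M = ρ·N_A·a³/Z = 19.3 × 6.022 × 10²³ × 3.155 × 10^-23 / 2 = 183 g/mol.

183 g/mol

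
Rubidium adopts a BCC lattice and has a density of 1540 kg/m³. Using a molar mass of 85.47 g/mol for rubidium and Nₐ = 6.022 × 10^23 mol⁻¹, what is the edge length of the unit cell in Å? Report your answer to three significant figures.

With Z = 2 atoms per BCC cell, a³ = Z·M/(N_A·ρ) = 2 × 85.47 / (6.022 × 10²³ × 1.540 g/cm³) = 1.843 × 10^-22 cm³.
a = (1.843 × 10^-22)^(1/3) = 5.691 × 10^-8 cm = 5.69 Å.

5.69 Å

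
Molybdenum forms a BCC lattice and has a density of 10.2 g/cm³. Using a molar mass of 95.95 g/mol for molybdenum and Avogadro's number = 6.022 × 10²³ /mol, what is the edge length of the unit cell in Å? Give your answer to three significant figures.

3.15 Å

With Z = 2 atoms per BCC cell, a³ = Z·M/(N_A·ρ) = 2 × 95.95 / (6.022 × 10²³ × 10.20 g/cm³) = 3.124 × 10^-23 cm³.
a = (3.124 × 10^-23)^(1/3) = 3.150 × 10^-8 cm = 3.15 Å.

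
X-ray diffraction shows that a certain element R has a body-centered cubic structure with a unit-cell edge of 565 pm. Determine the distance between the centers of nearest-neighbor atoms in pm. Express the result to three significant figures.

489 pm

In a BCC structure, atoms touch along the body diagonal, so √3·a = 4r; the nearest-neighbor distance equals 2r = 0.8660·a.
d = 0.8660 × 565 = 489 pm.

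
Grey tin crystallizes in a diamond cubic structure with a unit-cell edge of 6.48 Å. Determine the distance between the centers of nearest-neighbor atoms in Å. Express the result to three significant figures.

2.81 Å

In a diamond cubic structure, nearest neighbors lie along the body diagonal with √3·a = 8r; the nearest-neighbor distance equals 2r = 0.4330·a.
d = 0.4330 × 6.48 = 2.81 Å.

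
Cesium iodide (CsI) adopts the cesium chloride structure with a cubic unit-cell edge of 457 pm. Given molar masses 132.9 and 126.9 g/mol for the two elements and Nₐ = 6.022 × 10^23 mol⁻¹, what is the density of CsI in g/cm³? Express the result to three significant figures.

4.52 g/cm³

The cesium chloride structure contains Z = 1 formula unit per cell; M(CsI) = 132.9 + 126.9 = 259.8 g/mol.
a³ = (4.570 × 10^-8 cm)³ = 9.544 × 10^-23 cm³.
ρ = 1 × 259.8 / (6.022 × 10²³ × 9.544 × 10^-23) = 4.520 g/cm³.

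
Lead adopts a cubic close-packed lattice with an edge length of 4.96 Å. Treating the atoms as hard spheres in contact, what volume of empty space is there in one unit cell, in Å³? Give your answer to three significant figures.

31.7 Å³

In an FCC lattice atoms touch along the face diagonal, so √2·a = 4r, so r = 0.3536a = 1.754 Å.
V_cell = a³ = 122.0 Å³; V_atoms = 4 × (4/3)πr³ = 90.36 Å³.
Empty space = 122.0 − 90.36 = 31.7 Å³.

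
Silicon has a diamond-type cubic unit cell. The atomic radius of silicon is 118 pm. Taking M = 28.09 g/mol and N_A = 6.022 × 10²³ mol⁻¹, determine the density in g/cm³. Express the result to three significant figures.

In a diamond cubic lattice, nearest neighbors lie along the body diagonal with √3·a = 8r, giving a = 545.0 pm = 5.450 × 10^-8 cm.
With Z = 8, ρ = Z·M/(N_A·a³) = 8 × 28.09 / (6.022 × 10²³ × 1.619 × 10^-22) = 2.305 g/cm³.

2.30 g/cm³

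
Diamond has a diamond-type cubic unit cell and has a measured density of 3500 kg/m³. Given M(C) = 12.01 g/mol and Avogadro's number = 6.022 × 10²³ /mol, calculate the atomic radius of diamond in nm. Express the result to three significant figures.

For a diamond cubic cell (Z = 8), a³ = Z·M/(N_A·ρ) = 8 × 12.01 / (6.022 × 10²³ × 3.500) = 4.559 × 10^-23 cm³, so a = 3.572 × 10^-8 cm = 0.3572 nm.
Nearest neighbors lie along the body diagonal with √3·a = 8r, so r = 0.2165 × a = 0.0773 nm.

0.0773 nm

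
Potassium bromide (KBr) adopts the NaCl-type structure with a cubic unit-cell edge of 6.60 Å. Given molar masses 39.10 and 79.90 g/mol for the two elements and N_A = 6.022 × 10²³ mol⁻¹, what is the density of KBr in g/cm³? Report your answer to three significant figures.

2.75 g/cm³

The NaCl-type structure contains Z = 4 formula units per cell; M(KBr) = 39.10 + 79.90 = 119.0 g/mol.
a³ = (6.600 × 10^-8 cm)³ = 2.875 × 10^-22 cm³.
ρ = 4 × 119.0 / (6.022 × 10²³ × 2.875 × 10^-22) = 2.749 g/cm³.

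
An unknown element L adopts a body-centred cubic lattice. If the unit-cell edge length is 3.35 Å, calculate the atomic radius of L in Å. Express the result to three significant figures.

1.45 Å

In a BCC lattice, atoms touch along the body diagonal, so √3·a = 4r.
r = √3·a/4 = 1.7321 × 3.35 / 4 = 1.45 Å.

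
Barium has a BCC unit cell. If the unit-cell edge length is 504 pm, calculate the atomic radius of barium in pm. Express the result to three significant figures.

In a BCC lattice, atoms touch along the body diagonal, so √3·a = 4r.
r = √3·a/4 = 1.7321 × 504 / 4 = 218 pm.

218 pm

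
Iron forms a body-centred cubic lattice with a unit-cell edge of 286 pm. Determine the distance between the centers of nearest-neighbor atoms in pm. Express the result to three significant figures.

In a BCC structure, atoms touch along the body diagonal, so √3·a = 4r; the nearest-neighbor distance equals 2r = 0.8660·a.
d = 0.8660 × 286 = 248 pm.

248 pm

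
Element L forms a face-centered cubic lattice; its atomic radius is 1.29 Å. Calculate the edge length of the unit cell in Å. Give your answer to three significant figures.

3.65 Å

In an FCC lattice, atoms touch along the face diagonal, so √2·a = 4r.
a = 4r/√2 = 4 × 1.29 / 1.4142 = 3.65 Å.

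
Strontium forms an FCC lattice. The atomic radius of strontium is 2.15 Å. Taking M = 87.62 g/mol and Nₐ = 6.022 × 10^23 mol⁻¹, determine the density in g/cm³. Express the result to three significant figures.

In an FCC lattice, atoms touch along the face diagonal, so √2·a = 4r, giving a = 6.081 Å = 6.081 × 10^-8 cm.
With Z = 4, ρ = Z·M/(N_A·a³) = 4 × 87.62 / (6.022 × 10²³ × 2.249 × 10^-22) = 2.588 g/cm³.

2.59 g/cm³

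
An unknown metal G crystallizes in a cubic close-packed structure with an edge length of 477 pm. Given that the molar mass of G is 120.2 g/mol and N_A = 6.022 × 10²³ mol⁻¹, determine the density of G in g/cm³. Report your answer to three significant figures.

7.36 g/cm³

An FCC unit cell contains Z = 4 atoms.
Cell volume: a³ = (477 pm)³ = (4.770 × 10^-8 cm)³ = 1.085 × 10^-22 cm³.
ρ = Z·M/(N_A·a³) = 4 × 120.2 / (6.022 × 10²³ × 1.085 × 10^-22) = 7.356 g/cm³.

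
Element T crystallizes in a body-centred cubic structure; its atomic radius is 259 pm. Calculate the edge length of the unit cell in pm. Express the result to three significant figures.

In a BCC lattice, atoms touch along the body diagonal, so √3·a = 4r.
a = 4r/√3 = 4 × 259 / 1.7321 = 598 pm.

598 pm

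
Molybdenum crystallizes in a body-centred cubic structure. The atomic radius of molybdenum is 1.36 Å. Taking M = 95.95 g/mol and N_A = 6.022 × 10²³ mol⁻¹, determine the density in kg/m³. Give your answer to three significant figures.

10300 kg/m³

In a BCC lattice, atoms touch along the body diagonal, so √3·a = 4r, giving a = 3.141 Å = 3.141 × 10^-8 cm.
With Z = 2, ρ = Z·M/(N_A·a³) = 2 × 95.95 / (6.022 × 10²³ × 3.098 × 10^-23) = 10.29 g/cm³ = 10300 kg/m³.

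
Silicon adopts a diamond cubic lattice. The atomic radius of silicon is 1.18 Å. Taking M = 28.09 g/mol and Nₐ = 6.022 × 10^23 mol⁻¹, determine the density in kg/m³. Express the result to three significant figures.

2300 kg/m³

In a diamond cubic lattice, nearest neighbors lie along the body diagonal with √3·a = 8r, giving a = 5.450 Å = 5.450 × 10^-8 cm.
With Z = 8, ρ = Z·M/(N_A·a³) = 8 × 28.09 / (6.022 × 10²³ × 1.619 × 10^-22) = 2.305 g/cm³ = 2300 kg/m³.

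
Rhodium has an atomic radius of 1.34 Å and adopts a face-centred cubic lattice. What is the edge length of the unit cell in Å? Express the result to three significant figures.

In an FCC lattice, atoms touch along the face diagonal, so √2·a = 4r.
a = 4r/√2 = 4 × 1.34 / 1.4142 = 3.79 Å.

3.79 Å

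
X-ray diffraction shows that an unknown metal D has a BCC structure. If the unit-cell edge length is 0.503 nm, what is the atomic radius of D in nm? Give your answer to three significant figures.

0.218 nm

In a BCC lattice, atoms touch along the body diagonal, so √3·a = 4r.
r = √3·a/4 = 1.7321 × 0.503 / 4 = 0.218 nm.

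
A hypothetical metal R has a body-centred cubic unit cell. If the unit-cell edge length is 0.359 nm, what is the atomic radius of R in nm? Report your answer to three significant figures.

0.155 nm

In a BCC lattice, atoms touch along the body diagonal, so √3·a = 4r.
r = √3·a/4 = 1.7321 × 0.359 / 4 = 0.155 nm.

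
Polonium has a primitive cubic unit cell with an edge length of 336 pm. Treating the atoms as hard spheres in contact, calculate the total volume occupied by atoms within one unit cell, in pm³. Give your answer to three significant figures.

In a simple cubic lattice atoms touch along the cell edge, so a = 2r, so r = 0.5000a = 168.0 pm.
V_atoms = Z × (4/3)πr³ = 1 × (4/3)π × (168.0)³ = 1.99 × 10^7 pm³.

1.99 × 10^7 pm³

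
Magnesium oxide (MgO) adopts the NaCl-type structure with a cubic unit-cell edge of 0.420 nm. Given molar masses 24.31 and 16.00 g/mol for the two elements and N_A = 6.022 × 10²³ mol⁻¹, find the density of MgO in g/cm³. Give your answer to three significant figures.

3.61 g/cm³

The NaCl-type structure contains Z = 4 formula units per cell; M(MgO) = 24.31 + 16.00 = 40.31 g/mol.
a³ = (4.200 × 10^-8 cm)³ = 7.409 × 10^-23 cm³.
ρ = 4 × 40.31 / (6.022 × 10²³ × 7.409 × 10^-23) = 3.614 g/cm³.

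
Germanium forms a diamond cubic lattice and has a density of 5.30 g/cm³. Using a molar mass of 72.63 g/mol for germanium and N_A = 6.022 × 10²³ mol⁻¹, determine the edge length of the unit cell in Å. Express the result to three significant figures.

With Z = 8 atoms per diamond cubic cell, a³ = Z·M/(N_A·ρ) = 8 × 72.63 / (6.022 × 10²³ × 5.300 g/cm³) = 1.820 × 10^-22 cm³.
a = (1.820 × 10^-22)^(1/3) = 5.668 × 10^-8 cm = 5.67 Å.

5.67 Å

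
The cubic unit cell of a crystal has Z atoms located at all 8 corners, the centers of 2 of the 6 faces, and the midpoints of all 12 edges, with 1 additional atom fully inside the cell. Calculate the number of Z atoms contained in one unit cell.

6

Corner atoms are shared by 8 cells (1/8 each), face atoms by 2 (1/2 each), edge atoms by 4 (1/4 each), interior atoms are unshared.
Net atoms = 8 × 1/8 + 2 × 1/2 + 12 × 1/4 + 1 = 1 + 1 + 3 + 1 = 6.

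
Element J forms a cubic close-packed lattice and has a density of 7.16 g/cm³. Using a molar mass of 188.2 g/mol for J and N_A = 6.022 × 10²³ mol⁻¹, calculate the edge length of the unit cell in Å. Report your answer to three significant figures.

With Z = 4 atoms per FCC cell, a³ = Z·M/(N_A·ρ) = 4 × 188.2 / (6.022 × 10²³ × 7.160 g/cm³) = 1.746 × 10^-22 cm³.
a = (1.746 × 10^-22)^(1/3) = 5.589 × 10^-8 cm = 5.59 Å.

5.59 Å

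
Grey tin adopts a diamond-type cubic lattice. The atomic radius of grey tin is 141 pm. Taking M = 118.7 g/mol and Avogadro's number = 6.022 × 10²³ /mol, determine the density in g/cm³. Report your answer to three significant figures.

5.71 g/cm³

In a diamond cubic lattice, nearest neighbors lie along the body diagonal with √3·a = 8r, giving a = 651.3 pm = 6.513 × 10^-8 cm.
With Z = 8, ρ = Z·M/(N_A·a³) = 8 × 118.7 / (6.022 × 10²³ × 2.762 × 10^-22) = 5.709 g/cm³.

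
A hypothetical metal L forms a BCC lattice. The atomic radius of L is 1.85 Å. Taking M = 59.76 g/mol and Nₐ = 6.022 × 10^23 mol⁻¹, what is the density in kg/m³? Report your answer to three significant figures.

2540 kg/m³

In a BCC lattice, atoms touch along the body diagonal, so √3·a = 4r, giving a = 4.272 Å = 4.272 × 10^-8 cm.
With Z = 2, ρ = Z·M/(N_A·a³) = 2 × 59.76 / (6.022 × 10²³ × 7.799 × 10^-23) = 2.545 g/cm³ = 2540 kg/m³.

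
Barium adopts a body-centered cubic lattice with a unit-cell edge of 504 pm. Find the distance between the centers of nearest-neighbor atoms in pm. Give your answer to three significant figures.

In a BCC structure, atoms touch along the body diagonal, so √3·a = 4r; the nearest-neighbor distance equals 2r = 0.8660·a.
d = 0.8660 × 504 = 436 pm.

436 pm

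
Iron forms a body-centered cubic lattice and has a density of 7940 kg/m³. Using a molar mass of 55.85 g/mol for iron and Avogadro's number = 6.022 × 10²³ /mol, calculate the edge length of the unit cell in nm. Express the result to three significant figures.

0.286 nm

With Z = 2 atoms per BCC cell, a³ = Z·M/(N_A·ρ) = 2 × 55.85 / (6.022 × 10²³ × 7.940 g/cm³) = 2.336 × 10^-23 cm³.
a = (2.336 × 10^-23)^(1/3) = 2.859 × 10^-8 cm = 0.286 nm.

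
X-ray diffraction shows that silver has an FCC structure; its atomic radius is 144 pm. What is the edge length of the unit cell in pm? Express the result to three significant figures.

In an FCC lattice, atoms touch along the face diagonal, so √2·a = 4r.
a = 4r/√2 = 4 × 144 / 1.4142 = 407 pm.

407 pm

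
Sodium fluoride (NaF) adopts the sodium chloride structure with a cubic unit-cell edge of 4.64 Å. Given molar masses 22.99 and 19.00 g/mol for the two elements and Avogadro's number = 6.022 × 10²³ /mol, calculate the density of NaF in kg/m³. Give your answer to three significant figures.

The sodium chloride structure contains Z = 4 formula units per cell; M(NaF) = 22.99 + 19.00 = 41.99 g/mol.
a³ = (4.640 × 10^-8 cm)³ = 9.990 × 10^-23 cm³.
ρ = 4 × 41.99 / (6.022 × 10²³ × 9.990 × 10^-23) = 2.792 g/cm³ = 2790 kg/m³.

2790 kg/m³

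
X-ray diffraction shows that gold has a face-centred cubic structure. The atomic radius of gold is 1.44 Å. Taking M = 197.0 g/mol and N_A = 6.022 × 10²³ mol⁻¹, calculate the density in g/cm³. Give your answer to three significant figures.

19.4 g/cm³

In an FCC lattice, atoms touch along the face diagonal, so √2·a = 4r, giving a = 4.073 Å = 4.073 × 10^-8 cm.
With Z = 4, ρ = Z·M/(N_A·a³) = 4 × 197.0 / (6.022 × 10²³ × 6.757 × 10^-23) = 19.37 g/cm³.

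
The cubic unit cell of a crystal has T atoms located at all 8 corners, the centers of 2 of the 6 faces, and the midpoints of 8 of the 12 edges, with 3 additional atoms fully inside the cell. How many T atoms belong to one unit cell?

7

Corner atoms are shared by 8 cells (1/8 each), face atoms by 2 (1/2 each), edge atoms by 4 (1/4 each), interior atoms are unshared.
Net atoms = 8 × 1/8 + 2 × 1/2 + 8 × 1/4 + 3 = 1 + 1 + 2 + 3 = 7.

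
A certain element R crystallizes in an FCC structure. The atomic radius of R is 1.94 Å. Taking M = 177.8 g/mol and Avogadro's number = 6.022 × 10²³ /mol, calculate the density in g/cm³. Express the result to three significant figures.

7.15 g/cm³

In an FCC lattice, atoms touch along the face diagonal, so √2·a = 4r, giving a = 5.487 Å = 5.487 × 10^-8 cm.
With Z = 4, ρ = Z·M/(N_A·a³) = 4 × 177.8 / (6.022 × 10²³ × 1.652 × 10^-22) = 7.148 g/cm³.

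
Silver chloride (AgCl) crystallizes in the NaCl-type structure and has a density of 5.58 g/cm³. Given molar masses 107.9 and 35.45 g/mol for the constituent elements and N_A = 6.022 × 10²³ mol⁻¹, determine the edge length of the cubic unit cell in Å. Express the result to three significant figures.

5.55 Å

M(AgCl) = 143.35 g/mol; Z = 4 formula units per cell.
a³ = Z·M/(N_A·ρ) = 4 × 143.35 / (6.022 × 10²³ × 5.58) = 1.706 × 10^-22 cm³, so a = 5.547 × 10^-8 cm = 5.55 Å.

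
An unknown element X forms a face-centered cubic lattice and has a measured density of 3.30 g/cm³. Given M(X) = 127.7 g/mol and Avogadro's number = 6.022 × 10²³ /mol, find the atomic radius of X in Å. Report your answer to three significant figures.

2.25 Å

For an FCC cell (Z = 4), a³ = Z·M/(N_A·ρ) = 4 × 127.7 / (6.022 × 10²³ × 3.300) = 2.570 × 10^-22 cm³, so a = 6.358 × 10^-8 cm = 6.358 Å.
Atoms touch along the face diagonal, so √2·a = 4r, so r = 0.3536 × a = 2.25 Å.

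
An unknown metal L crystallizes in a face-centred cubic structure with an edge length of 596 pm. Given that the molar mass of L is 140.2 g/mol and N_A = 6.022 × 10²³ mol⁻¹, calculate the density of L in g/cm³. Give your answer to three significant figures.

4.40 g/cm³

An FCC unit cell contains Z = 4 atoms.
Cell volume: a³ = (596 pm)³ = (5.960 × 10^-8 cm)³ = 2.117 × 10^-22 cm³.
ρ = Z·M/(N_A·a³) = 4 × 140.2 / (6.022 × 10²³ × 2.117 × 10^-22) = 4.399 g/cm³.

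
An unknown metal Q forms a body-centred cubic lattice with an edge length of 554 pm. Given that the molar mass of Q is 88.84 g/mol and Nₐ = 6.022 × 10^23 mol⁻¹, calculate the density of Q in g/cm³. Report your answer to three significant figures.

1.74 g/cm³

A BCC unit cell contains Z = 2 atoms.
Cell volume: a³ = (554 pm)³ = (5.540 × 10^-8 cm)³ = 1.700 × 10^-22 cm³.
ρ = Z·M/(N_A·a³) = 2 × 88.84 / (6.022 × 10²³ × 1.700 × 10^-22) = 1.735 g/cm³.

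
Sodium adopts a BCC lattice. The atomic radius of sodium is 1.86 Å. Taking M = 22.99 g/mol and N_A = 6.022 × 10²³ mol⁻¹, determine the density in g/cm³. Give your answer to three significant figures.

In a BCC lattice, atoms touch along the body diagonal, so √3·a = 4r, giving a = 4.295 Å = 4.295 × 10^-8 cm.
With Z = 2, ρ = Z·M/(N_A·a³) = 2 × 22.99 / (6.022 × 10²³ × 7.926 × 10^-23) = 0.9634 g/cm³.

0.963 g/cm³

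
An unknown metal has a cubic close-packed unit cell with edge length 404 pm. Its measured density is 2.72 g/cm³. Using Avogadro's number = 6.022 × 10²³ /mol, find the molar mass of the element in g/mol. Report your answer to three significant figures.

An FCC cell has Z = 4 atoms; a = 4.040 × 10^-8 cm.
M = ρ·N_A·a³/Z = 2.72 × 6.022 × 10²³ × 6.594 × 10^-23 / 4 = 27.0 g/mol.

27.0 g/mol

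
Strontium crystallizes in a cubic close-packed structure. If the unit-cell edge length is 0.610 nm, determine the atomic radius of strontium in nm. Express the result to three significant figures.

In an FCC lattice, atoms touch along the face diagonal, so √2·a = 4r.
r = √2·a/4 = 1.4142 × 0.610 / 4 = 0.216 nm.

0.216 nm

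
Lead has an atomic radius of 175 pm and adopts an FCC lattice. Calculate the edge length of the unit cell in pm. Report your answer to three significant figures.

495 pm

In an FCC lattice, atoms touch along the face diagonal, so √2·a = 4r.
a = 4r/√2 = 4 × 175 / 1.4142 = 495 pm.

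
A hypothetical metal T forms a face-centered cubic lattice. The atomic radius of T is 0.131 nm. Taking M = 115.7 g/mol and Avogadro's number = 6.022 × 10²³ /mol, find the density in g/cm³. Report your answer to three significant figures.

15.1 g/cm³

In an FCC lattice, atoms touch along the face diagonal, so √2·a = 4r, giving a = 0.3705 nm = 3.705 × 10^-8 cm.
With Z = 4, ρ = Z·M/(N_A·a³) = 4 × 115.7 / (6.022 × 10²³ × 5.087 × 10^-23) = 15.11 g/cm³.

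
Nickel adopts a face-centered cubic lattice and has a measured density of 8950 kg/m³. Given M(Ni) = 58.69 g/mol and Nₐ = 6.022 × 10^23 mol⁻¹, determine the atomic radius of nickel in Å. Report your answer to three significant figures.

1.24 Å

For an FCC cell (Z = 4), a³ = Z·M/(N_A·ρ) = 4 × 58.69 / (6.022 × 10²³ × 8.950) = 4.356 × 10^-23 cm³, so a = 3.518 × 10^-8 cm = 3.518 Å.
Atoms touch along the face diagonal, so √2·a = 4r, so r = 0.3536 × a = 1.24 Å.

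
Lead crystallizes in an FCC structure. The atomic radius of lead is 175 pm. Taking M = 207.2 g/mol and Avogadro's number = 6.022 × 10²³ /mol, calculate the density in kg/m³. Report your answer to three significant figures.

11300 kg/m³

In an FCC lattice, atoms touch along the face diagonal, so √2·a = 4r, giving a = 495.0 pm = 4.950 × 10^-8 cm.
With Z = 4, ρ = Z·M/(N_A·a³) = 4 × 207.2 / (6.022 × 10²³ × 1.213 × 10^-22) = 11.35 g/cm³ = 11300 kg/m³.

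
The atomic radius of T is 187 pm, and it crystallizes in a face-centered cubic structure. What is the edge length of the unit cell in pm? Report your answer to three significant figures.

529 pm

In an FCC lattice, atoms touch along the face diagonal, so √2·a = 4r.
a = 4r/√2 = 4 × 187 / 1.4142 = 529 pm.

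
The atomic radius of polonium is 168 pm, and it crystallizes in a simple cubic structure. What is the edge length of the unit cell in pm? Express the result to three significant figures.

336 pm

In a simple cubic lattice, atoms touch along the cell edge, so a = 2r.
a = 2r = 2 × 168 = 336 pm.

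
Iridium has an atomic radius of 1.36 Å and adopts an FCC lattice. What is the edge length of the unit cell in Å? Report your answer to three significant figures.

3.85 Å

In an FCC lattice, atoms touch along the face diagonal, so √2·a = 4r.
a = 4r/√2 = 4 × 1.36 / 1.4142 = 3.85 Å.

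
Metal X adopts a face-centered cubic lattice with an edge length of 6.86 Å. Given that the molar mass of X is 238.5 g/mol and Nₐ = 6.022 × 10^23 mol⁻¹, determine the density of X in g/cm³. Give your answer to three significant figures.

4.91 g/cm³

An FCC unit cell contains Z = 4 atoms.
Cell volume: a³ = (6.86 Å)³ = (6.860 × 10^-8 cm)³ = 3.228 × 10^-22 cm³.
ρ = Z·M/(N_A·a³) = 4 × 238.5 / (6.022 × 10²³ × 3.228 × 10^-22) = 4.907 g/cm³.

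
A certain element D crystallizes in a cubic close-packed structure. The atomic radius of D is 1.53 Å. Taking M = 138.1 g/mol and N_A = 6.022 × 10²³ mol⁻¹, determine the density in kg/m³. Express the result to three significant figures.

11300 kg/m³

In an FCC lattice, atoms touch along the face diagonal, so √2·a = 4r, giving a = 4.327 Å = 4.327 × 10^-8 cm.
With Z = 4, ρ = Z·M/(N_A·a³) = 4 × 138.1 / (6.022 × 10²³ × 8.104 × 10^-23) = 11.32 g/cm³ = 11300 kg/m³.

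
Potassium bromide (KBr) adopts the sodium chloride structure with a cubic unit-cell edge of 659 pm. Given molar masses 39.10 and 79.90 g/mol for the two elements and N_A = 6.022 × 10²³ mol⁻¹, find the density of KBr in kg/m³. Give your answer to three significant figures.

2760 kg/m³

The sodium chloride structure contains Z = 4 formula units per cell; M(KBr) = 39.10 + 79.90 = 119.0 g/mol.
a³ = (6.590 × 10^-8 cm)³ = 2.862 × 10^-22 cm³.
ρ = 4 × 119.0 / (6.022 × 10²³ × 2.862 × 10^-22) = 2.762 g/cm³ = 2760 kg/m³.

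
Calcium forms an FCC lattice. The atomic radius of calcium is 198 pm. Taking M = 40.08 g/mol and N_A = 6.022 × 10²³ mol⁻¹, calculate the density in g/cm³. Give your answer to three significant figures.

1.52 g/cm³

In an FCC lattice, atoms touch along the face diagonal, so √2·a = 4r, giving a = 560.0 pm = 5.600 × 10^-8 cm.
With Z = 4, ρ = Z·M/(N_A·a³) = 4 × 40.08 / (6.022 × 10²³ × 1.756 × 10^-22) = 1.516 g/cm³.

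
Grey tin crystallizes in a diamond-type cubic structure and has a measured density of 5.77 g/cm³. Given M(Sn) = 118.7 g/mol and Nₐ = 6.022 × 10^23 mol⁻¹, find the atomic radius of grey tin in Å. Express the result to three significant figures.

1.41 Å

For a diamond cubic cell (Z = 8), a³ = Z·M/(N_A·ρ) = 8 × 118.7 / (6.022 × 10²³ × 5.770) = 2.733 × 10^-22 cm³, so a = 6.489 × 10^-8 cm = 6.489 Å.
Nearest neighbors lie along the body diagonal with √3·a = 8r, so r = 0.2165 × a = 1.41 Å.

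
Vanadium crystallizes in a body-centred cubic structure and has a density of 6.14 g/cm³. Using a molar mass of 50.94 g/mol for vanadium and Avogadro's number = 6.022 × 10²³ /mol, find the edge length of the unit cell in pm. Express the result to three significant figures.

302 pm

With Z = 2 atoms per BCC cell, a³ = Z·M/(N_A·ρ) = 2 × 50.94 / (6.022 × 10²³ × 6.140 g/cm³) = 2.755 × 10^-23 cm³.
a = (2.755 × 10^-23)^(1/3) = 3.020 × 10^-8 cm = 302 pm.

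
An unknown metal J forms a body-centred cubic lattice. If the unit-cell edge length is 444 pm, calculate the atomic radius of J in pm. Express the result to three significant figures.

In a BCC lattice, atoms touch along the body diagonal, so √3·a = 4r.
r = √3·a/4 = 1.7321 × 444 / 4 = 192 pm.

192 pm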